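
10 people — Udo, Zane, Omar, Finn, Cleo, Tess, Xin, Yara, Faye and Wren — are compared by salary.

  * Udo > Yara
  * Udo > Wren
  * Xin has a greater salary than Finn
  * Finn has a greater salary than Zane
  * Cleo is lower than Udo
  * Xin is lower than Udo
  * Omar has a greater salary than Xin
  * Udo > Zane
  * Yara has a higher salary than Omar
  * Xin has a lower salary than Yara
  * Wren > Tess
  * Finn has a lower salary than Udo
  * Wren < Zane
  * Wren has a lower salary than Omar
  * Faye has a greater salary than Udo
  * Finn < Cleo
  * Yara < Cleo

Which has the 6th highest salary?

Xin

Piecing the relations together gives one ordering: Tess < Wren < Zane < Finn < Xin < Omar < Yara < Cleo < Udo < Faye.
Counting 6 from the largest end gives Xin.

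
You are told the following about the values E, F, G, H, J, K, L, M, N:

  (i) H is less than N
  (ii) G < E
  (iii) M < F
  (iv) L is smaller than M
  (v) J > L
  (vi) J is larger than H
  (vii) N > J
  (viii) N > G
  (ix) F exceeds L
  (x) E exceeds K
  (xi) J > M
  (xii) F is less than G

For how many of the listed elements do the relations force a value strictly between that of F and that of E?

Chaining upward from F reaches: G, N.
Chaining downward from E reaches: K, L, M, G.
Strictly between F and E are those in both lists: G — 1 element.

1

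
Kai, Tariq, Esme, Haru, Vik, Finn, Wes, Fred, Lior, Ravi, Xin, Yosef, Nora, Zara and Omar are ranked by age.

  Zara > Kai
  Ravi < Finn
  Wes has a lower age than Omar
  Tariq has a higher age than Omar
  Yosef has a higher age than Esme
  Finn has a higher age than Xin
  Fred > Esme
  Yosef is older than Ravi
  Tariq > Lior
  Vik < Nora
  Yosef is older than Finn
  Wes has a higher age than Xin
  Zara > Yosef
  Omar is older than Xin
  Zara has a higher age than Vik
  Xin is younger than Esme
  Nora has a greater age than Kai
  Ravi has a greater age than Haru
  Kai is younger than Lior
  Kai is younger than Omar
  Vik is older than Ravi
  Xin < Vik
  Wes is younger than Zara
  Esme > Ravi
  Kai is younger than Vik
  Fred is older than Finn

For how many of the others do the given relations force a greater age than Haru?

The elements the relations force above Haru are Ravi, Esme, Finn, Yosef, Vik, Nora, Fred, Zara — no chain reaches any other.
That is 8.

8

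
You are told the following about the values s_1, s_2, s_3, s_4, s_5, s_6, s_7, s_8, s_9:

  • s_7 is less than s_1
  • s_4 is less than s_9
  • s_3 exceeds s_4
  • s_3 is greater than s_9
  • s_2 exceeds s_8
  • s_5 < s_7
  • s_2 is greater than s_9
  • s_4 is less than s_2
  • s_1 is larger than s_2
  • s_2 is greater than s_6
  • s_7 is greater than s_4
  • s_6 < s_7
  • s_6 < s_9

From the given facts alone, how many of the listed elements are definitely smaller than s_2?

From s_2 the given relations immediately reach s_4, s_6, s_8, s_9.
No other element is forced below s_2 by the given relations, so the count is 4.

4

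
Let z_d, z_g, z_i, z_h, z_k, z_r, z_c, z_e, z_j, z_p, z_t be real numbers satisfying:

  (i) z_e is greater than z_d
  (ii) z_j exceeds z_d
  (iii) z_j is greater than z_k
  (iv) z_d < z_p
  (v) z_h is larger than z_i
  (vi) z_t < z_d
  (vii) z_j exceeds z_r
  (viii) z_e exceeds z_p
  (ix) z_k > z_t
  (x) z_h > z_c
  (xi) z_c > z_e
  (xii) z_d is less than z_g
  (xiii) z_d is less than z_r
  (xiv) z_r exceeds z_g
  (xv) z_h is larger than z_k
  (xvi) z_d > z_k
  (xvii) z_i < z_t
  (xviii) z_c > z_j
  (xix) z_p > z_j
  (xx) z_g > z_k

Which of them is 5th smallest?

z_g

Chaining the given pairs: z_i < z_t < z_k < z_d < z_g < z_r < z_j < z_p < z_e < z_c < z_h.
Counting 5 from the smallest end gives z_g.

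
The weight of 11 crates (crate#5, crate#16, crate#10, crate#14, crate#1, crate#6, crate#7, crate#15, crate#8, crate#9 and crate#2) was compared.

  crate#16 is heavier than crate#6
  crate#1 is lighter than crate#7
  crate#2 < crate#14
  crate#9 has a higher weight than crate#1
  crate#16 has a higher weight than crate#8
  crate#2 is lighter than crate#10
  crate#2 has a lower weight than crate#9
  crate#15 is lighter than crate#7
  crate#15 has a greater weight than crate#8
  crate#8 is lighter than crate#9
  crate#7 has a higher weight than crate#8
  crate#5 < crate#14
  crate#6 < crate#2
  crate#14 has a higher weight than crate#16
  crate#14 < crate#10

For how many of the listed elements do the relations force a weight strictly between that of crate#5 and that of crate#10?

Chaining upward from crate#5 reaches: crate#14.
Chaining downward from crate#10 reaches: crate#8, crate#6, crate#16, crate#2, crate#14.
Strictly between crate#5 and crate#10 are those in both lists: crate#14 — 1 element.

1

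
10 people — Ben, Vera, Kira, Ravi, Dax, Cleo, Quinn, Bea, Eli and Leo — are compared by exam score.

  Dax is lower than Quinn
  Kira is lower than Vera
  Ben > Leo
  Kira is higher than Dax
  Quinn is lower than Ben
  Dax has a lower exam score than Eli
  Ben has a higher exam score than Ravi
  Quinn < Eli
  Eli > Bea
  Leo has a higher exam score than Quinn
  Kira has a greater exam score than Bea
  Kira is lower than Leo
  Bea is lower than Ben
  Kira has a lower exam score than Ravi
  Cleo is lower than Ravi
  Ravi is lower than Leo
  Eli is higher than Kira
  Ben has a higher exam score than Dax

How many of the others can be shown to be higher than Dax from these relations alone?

The elements the relations force above Dax are Quinn, Kira, Vera, Ravi, Eli, Leo, Ben — no chain reaches any other.
That is 7.

7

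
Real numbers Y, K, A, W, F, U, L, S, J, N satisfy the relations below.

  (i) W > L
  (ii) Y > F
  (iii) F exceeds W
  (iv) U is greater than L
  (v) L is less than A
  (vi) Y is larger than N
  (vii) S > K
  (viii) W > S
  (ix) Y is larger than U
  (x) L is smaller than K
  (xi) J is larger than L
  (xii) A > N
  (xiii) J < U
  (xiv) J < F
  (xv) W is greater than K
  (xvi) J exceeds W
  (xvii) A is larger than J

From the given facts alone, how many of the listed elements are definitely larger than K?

7

Directly above K: S, W.
One step further: J, F (4 so far).
One step further: A, U, Y (7 so far).
No other element is forced above K by the given relations, so the count is 7.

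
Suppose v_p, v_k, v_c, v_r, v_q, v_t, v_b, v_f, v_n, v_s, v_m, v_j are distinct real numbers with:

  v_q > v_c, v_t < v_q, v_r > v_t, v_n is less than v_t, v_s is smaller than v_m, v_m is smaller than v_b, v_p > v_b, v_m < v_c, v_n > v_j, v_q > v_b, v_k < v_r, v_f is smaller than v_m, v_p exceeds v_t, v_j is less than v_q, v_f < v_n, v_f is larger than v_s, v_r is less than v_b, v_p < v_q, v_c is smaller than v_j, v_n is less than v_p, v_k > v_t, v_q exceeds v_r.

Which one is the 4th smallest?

Chaining the given pairs: v_s < v_f < v_m < v_c < v_j < v_n < v_t < v_k < v_r < v_b < v_p < v_q.
The 4th smallest is v_c.

v_c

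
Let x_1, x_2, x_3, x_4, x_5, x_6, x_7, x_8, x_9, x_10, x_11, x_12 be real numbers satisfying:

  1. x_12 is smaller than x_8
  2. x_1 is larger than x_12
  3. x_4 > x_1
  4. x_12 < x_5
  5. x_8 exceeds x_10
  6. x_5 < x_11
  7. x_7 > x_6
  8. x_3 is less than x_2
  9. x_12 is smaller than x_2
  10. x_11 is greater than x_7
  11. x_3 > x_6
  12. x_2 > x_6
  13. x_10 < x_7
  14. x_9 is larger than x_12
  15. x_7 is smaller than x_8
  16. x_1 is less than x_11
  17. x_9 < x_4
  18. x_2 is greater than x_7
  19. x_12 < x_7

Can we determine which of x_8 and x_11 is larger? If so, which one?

undetermined

Following every chain through x_8: below x_8 we get x_12, x_10, x_6, x_7.
x_11 is not reached, and no chain runs the other way from x_11 to x_8.
So the given relations leave the order of x_8 and x_11 undetermined.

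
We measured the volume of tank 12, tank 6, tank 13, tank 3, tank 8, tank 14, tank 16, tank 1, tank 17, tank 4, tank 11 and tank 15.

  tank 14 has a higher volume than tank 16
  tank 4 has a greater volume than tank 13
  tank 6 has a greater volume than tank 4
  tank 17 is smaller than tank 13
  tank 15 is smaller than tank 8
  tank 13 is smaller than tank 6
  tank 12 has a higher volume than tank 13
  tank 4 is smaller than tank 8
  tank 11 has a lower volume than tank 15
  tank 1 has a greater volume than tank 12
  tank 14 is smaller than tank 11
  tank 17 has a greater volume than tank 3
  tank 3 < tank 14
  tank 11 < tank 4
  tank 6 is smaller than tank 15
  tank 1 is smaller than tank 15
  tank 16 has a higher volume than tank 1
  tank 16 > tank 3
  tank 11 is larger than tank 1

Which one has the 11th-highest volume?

Chaining the given pairs: tank 3 < tank 17 < tank 13 < tank 12 < tank 1 < tank 16 < tank 14 < tank 11 < tank 4 < tank 6 < tank 15 < tank 8.
The 11th largest is tank 17.

tank 17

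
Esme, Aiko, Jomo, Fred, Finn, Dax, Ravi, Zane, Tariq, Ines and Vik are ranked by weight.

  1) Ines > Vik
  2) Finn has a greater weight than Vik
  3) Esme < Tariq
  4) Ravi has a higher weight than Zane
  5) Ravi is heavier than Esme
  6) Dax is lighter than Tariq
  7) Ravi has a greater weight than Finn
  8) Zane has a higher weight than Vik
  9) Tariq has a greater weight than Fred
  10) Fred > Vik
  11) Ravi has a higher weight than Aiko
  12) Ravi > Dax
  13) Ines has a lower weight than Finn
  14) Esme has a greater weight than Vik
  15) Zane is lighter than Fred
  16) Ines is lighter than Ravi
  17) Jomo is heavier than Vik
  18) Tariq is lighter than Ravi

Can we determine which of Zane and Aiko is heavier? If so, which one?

Following every chain through Zane: above Zane we get Fred, Tariq, Ravi; below Zane we get Vik.
Aiko is not reached, and no chain runs the other way from Aiko to Zane.
So the given relations leave the order of Zane and Aiko undetermined.

undetermined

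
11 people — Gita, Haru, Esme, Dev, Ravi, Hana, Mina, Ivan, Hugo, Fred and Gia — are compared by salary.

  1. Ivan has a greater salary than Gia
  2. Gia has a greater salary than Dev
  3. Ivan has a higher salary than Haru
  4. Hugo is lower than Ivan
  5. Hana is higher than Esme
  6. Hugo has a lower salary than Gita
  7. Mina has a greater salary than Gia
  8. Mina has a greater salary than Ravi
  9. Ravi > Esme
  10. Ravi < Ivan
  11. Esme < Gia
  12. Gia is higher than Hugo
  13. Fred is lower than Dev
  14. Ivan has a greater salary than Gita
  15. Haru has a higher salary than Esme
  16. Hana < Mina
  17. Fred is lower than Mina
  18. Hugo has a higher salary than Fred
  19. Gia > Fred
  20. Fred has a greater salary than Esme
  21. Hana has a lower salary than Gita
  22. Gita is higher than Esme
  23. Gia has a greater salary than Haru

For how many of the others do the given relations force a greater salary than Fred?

6

From Fred the given relations immediately reach Hugo, Dev, Gia, Mina.
From those, Gita, Ivan — 6 in total.
Nothing else is reachable above Fred; 6 in all.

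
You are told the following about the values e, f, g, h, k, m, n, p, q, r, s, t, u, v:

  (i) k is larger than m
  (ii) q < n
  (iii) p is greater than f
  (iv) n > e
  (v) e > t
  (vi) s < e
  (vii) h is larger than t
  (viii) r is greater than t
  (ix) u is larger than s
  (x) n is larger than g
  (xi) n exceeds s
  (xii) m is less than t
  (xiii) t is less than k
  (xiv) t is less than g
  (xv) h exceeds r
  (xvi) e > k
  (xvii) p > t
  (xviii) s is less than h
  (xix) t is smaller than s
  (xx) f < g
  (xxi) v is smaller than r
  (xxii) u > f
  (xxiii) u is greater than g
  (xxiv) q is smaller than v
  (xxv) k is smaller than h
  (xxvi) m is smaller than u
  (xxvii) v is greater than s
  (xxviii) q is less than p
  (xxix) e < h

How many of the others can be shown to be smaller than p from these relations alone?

4

The elements the relations force below p are m, t, f, q — no chain reaches any other.
That is 4.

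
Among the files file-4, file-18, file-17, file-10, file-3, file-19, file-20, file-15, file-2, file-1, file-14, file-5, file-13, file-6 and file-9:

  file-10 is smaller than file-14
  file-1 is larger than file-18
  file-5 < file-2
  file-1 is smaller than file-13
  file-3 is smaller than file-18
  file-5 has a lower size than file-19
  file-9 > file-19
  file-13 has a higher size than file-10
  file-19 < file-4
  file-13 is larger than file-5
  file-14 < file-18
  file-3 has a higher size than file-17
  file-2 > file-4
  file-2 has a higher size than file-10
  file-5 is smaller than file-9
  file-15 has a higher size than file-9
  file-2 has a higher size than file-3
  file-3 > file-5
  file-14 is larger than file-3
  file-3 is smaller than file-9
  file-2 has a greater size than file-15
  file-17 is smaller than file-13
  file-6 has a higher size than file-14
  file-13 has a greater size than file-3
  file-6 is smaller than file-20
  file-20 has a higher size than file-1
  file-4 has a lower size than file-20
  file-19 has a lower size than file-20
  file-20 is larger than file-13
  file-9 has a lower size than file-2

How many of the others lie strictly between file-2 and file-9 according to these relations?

The relations place file-9 below file-2. An element lies strictly between them when it is forced above file-9 and also forced below file-2.
Above file-9: {file-15}. Below file-2: {file-17, file-5, file-10, file-3, file-19, file-4, file-15}.
Intersection: {file-15} — 1.

1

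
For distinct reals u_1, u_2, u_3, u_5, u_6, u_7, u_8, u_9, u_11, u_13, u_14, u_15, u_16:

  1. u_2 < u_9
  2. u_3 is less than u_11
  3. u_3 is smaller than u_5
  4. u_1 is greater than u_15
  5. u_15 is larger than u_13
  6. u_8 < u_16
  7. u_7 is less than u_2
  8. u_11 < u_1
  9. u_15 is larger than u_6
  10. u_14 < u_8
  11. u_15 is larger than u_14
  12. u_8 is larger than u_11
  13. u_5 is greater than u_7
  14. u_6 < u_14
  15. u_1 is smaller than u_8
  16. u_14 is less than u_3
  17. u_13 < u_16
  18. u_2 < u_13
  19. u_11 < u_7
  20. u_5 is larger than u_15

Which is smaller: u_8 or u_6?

Link the given pairs in sequence: u_6 < u_14; u_14 < u_3; u_3 < u_11; u_11 < u_7; u_7 < u_2; u_2 < u_13; u_13 < u_15; u_15 < u_1; u_1 < u_8.
Together: u_6 < u_14 < u_3 < u_11 < u_7 < u_2 < u_13 < u_15 < u_1 < u_8.
So u_6 < u_8; u_6 is the smaller of the two.

u_6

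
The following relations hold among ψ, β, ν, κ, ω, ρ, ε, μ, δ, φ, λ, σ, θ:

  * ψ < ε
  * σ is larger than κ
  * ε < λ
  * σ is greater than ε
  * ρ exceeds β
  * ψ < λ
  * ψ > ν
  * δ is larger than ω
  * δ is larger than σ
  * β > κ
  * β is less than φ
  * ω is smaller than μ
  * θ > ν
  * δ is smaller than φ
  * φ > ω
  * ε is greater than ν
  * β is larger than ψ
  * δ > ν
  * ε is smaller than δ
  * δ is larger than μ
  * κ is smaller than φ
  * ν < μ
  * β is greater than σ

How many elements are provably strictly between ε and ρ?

2

Chaining upward from ε reaches: λ, σ, δ, β, φ.
Chaining downward from ρ reaches: ν, ψ, κ, σ, β.
Strictly between ε and ρ are those in both lists: σ, β — 2 elements.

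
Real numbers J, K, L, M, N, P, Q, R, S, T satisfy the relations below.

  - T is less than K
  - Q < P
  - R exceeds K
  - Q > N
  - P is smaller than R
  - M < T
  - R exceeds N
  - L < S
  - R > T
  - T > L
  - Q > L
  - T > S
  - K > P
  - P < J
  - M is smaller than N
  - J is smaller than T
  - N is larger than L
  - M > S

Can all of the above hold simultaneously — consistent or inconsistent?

Every relation is compatible with L < S < M < N < Q < P < J < T < K < R; the set is consistent.

consistent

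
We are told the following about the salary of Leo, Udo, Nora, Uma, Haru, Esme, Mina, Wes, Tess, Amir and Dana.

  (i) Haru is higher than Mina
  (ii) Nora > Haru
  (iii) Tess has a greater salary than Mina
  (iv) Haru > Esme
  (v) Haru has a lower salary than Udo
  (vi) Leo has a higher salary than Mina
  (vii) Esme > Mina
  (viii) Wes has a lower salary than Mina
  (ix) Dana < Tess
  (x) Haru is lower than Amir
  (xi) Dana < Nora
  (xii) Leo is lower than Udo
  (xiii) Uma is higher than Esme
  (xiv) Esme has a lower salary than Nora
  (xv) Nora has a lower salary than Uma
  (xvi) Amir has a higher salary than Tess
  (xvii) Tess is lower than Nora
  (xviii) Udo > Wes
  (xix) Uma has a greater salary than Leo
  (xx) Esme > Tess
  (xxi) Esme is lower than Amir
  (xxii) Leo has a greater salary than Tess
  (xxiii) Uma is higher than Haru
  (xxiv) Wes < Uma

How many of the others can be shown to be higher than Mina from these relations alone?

The elements the relations force above Mina are Tess, Esme, Haru, Nora, Leo, Amir, Udo, Uma — no chain reaches any other.
That is 8.

8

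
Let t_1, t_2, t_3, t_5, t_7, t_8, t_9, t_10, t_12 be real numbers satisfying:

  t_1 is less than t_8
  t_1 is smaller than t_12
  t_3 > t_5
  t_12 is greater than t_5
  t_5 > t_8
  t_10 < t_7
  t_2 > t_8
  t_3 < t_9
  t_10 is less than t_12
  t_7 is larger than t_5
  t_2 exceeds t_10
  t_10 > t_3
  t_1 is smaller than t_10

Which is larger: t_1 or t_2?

The relevant relations are t_1 < t_8; t_8 < t_5; t_5 < t_3; t_3 < t_10; t_10 < t_2.
Chaining these gives t_1 < t_8 < t_5 < t_3 < t_10 < t_2.
So t_1 < t_2; t_2 is the larger of the two.

t_2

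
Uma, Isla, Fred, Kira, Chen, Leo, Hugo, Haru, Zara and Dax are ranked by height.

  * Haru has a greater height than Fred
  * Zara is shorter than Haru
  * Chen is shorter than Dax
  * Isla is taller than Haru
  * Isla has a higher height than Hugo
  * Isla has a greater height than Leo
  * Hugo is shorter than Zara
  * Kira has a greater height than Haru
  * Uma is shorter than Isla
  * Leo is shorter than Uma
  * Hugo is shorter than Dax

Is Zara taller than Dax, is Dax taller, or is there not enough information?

Following every chain through Zara: above Zara we get Haru, Kira, Isla; below Zara we get Hugo.
Dax is not reached, and no chain runs the other way from Dax to Zara.
So the given relations leave the order of Zara and Dax undetermined.

undetermined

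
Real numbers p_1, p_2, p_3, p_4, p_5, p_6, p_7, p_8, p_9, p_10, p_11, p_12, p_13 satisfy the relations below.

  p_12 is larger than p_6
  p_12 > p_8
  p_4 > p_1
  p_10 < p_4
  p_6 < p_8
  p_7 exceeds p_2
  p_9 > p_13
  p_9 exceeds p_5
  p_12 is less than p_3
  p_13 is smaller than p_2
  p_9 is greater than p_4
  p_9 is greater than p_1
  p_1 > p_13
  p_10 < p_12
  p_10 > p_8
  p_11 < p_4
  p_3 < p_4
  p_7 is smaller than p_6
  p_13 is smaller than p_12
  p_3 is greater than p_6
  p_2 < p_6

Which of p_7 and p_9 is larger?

Chaining the given relations: p_7 < p_6 < p_8 < p_12 < p_3 < p_4 < p_9.
So p_7 < p_9; p_9 is the larger of the two.

p_9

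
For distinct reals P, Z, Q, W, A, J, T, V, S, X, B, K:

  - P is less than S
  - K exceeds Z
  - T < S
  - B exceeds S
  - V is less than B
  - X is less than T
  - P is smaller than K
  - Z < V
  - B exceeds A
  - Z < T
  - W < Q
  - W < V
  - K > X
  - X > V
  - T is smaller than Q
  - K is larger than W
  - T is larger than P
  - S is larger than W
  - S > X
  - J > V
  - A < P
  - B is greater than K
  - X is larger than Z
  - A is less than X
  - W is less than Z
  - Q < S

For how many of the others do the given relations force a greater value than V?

The elements the relations force above V are J, X, T, K, Q, S, B — no chain reaches any other.
That is 7.

7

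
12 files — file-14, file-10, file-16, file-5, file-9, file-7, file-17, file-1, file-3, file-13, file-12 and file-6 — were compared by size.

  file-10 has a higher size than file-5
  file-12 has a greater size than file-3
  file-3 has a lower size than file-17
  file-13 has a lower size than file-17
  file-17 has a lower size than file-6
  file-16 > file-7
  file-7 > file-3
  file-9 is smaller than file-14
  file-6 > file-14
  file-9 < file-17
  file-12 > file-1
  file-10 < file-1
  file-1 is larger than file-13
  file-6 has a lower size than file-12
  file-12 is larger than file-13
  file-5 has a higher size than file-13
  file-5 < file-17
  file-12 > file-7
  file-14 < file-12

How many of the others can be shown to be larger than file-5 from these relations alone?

5

Directly above file-5: file-10, file-17.
One step further: file-1, file-6 (4 so far).
One step further: file-12 (5 so far).
Nothing else is reachable above file-5; 5 in all.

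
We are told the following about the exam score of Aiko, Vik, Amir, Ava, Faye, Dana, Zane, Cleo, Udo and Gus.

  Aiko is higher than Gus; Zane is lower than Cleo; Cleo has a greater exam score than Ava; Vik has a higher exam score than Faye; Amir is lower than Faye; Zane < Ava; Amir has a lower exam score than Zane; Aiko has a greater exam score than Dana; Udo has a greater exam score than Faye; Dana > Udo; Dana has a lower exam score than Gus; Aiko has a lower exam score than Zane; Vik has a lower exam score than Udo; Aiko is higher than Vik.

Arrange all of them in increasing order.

Amir < Faye < Vik < Udo < Dana < Gus < Aiko < Zane < Ava < Cleo

Each adjacent pair is fixed by a given relation: Amir < Faye; Faye < Vik; Vik < Udo; Udo < Dana; Dana < Gus; Gus < Aiko; Aiko < Zane; Zane < Ava; Ava < Cleo. Chaining them end to end gives the full order.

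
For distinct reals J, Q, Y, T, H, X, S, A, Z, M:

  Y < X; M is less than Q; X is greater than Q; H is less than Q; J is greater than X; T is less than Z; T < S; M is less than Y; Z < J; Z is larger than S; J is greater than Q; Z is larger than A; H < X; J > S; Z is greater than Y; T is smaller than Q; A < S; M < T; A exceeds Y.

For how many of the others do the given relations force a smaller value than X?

5

The elements the relations force below X are M, T, Y, H, Q — no chain reaches any other.
That is 5.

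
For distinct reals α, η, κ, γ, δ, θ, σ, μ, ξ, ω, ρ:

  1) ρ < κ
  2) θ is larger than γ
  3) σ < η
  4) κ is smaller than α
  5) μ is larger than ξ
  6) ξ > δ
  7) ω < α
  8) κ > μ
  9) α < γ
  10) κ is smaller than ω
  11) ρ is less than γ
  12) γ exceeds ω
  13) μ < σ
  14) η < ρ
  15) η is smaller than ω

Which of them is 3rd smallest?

Chaining the given pairs: δ < ξ < μ < σ < η < ρ < κ < ω < α < γ < θ.
Counting 3 from the smallest end gives μ.

μ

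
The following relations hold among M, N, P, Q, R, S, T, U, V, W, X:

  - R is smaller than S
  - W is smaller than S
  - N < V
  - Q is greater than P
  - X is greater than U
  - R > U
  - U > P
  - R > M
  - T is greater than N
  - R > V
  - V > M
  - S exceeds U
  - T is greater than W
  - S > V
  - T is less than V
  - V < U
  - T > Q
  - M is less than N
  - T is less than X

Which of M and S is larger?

Following the relations from M: M < N < T < V < U < R < S.
So M < S; S is the larger of the two.

S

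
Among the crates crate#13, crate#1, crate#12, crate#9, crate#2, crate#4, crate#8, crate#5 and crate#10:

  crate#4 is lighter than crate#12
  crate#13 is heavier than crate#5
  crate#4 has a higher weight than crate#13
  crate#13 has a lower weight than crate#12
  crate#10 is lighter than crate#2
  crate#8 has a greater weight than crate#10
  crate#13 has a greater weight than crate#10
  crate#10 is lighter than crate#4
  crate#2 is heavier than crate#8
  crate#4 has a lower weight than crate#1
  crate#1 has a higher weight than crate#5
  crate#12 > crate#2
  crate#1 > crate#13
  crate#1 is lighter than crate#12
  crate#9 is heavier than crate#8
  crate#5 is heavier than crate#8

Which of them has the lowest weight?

Chaining upward from crate#10: directly above it, crate#8, crate#13, crate#4, crate#2; then crate#5, crate#9, crate#1, crate#12.
That covers every other element, and nothing is given below crate#10, so crate#10 is the lowest weight.

crate#10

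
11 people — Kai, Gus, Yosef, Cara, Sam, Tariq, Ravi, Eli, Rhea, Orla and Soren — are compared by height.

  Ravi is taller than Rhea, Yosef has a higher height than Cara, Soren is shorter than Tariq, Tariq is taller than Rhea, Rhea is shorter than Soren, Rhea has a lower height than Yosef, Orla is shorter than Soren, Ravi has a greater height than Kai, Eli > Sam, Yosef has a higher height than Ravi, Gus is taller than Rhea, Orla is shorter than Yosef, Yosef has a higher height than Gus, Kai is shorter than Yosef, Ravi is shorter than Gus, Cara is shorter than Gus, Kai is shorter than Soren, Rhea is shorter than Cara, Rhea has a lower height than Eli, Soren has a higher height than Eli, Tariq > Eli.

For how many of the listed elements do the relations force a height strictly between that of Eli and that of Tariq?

The relations place Eli below Tariq. An element lies strictly between them when it is forced above Eli and also forced below Tariq.
Above Eli: {Soren}. Below Tariq: {Rhea, Kai, Sam, Orla, Soren}.
Intersection: {Soren} — 1.

1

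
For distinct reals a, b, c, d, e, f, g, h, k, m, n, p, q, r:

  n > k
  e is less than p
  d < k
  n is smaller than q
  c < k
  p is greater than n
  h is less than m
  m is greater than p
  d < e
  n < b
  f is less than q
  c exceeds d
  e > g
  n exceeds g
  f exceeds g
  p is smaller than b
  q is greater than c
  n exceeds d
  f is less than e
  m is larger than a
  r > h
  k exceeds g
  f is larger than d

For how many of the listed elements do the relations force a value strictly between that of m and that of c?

The relations place c below m. An element lies strictly between them when it is forced above c and also forced below m.
Above c: {k, n, p, q, b}. Below m: {a, d, g, f, k, h, e, n, p}.
Intersection: {k, n, p} — 3.

3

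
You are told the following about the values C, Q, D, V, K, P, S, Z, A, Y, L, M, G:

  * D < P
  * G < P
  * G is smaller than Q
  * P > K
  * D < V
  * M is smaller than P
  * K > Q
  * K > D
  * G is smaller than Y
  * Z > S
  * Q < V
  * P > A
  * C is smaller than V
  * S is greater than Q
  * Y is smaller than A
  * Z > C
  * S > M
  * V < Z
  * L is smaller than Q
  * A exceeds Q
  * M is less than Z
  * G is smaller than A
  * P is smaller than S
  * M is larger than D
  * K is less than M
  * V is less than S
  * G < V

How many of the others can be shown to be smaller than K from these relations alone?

4

From K the given relations immediately reach Q, D.
From those, G, L — 4 in total.
No other element is forced below K by the given relations, so the count is 4.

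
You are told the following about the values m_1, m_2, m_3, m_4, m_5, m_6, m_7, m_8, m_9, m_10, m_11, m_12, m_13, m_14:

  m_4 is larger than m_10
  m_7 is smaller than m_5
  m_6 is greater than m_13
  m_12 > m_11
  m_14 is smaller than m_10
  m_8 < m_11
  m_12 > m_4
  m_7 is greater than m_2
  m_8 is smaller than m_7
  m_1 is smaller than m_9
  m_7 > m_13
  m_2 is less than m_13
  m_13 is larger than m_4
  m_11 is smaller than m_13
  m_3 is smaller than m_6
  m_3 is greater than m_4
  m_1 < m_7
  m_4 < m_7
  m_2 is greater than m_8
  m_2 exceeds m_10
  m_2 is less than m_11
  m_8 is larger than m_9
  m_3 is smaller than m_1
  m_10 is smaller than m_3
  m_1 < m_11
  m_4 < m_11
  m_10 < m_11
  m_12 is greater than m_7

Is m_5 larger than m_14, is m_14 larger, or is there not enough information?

Following the relations from m_14: m_14 < m_10 < m_4 < m_3 < m_1 < m_9 < m_8 < m_2 < m_11 < m_13 < m_7 < m_5.
So m_5 is larger.

m_5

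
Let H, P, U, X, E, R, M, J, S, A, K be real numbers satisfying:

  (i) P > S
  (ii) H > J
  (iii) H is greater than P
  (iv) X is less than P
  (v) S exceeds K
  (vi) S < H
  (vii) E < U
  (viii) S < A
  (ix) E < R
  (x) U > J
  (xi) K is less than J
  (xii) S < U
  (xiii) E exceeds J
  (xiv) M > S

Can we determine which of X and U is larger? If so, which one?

undetermined

Following every chain through X: above X we get P, H.
U is not reached, and no chain runs the other way from U to X.
So the given relations leave the order of X and U undetermined.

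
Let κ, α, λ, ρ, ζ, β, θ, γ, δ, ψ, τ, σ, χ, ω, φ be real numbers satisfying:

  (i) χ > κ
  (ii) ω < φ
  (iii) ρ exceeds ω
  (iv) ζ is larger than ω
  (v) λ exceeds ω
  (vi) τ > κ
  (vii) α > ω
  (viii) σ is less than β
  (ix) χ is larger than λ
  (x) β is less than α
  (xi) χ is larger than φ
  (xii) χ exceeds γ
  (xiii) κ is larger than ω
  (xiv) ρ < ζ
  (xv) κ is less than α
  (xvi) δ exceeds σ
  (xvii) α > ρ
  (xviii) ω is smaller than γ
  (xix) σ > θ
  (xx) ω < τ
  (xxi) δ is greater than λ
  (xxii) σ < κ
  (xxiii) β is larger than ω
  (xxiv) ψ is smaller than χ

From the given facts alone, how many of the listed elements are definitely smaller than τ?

4

The elements the relations force below τ are ω, θ, σ, κ — no chain reaches any other.
That is 4.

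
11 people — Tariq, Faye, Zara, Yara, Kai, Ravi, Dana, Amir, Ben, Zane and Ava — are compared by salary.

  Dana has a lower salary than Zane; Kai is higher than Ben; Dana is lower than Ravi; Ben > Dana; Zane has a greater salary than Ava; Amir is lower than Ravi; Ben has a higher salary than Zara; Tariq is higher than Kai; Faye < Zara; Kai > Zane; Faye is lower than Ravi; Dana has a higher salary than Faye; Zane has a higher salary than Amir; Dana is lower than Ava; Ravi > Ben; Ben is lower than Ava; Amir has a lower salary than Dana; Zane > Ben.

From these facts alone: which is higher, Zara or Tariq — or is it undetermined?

Chaining the given relations: Zara < Ben < Ava < Zane < Kai < Tariq.
So Tariq is higher.

Tariq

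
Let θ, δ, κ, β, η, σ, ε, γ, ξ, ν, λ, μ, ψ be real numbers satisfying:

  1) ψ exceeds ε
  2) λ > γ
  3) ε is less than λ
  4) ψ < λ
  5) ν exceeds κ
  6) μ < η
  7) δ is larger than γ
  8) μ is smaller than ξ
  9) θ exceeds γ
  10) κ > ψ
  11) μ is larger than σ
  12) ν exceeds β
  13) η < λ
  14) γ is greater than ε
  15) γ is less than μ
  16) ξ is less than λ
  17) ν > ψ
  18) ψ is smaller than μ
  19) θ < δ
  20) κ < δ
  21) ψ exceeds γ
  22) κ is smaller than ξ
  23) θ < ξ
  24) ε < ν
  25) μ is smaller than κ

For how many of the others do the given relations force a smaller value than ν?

7

From ν the given relations immediately reach ε, ψ, β, κ.
From those, γ, μ — 6 in total.
From those, σ — 7 in total.
No other element is forced below ν by the given relations, so the count is 7.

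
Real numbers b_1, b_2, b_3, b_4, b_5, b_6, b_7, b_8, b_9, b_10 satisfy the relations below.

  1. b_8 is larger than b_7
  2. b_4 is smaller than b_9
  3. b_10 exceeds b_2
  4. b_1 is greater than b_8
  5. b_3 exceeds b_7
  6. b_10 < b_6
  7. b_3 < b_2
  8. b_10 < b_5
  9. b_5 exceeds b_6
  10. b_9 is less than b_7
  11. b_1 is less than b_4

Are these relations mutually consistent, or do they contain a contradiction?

Chaining the given relations yields b_8 < b_1 < b_4 < b_9 < b_7, so b_8 < b_7. But one relation states b_7 < b_8. These cannot both hold.

inconsistent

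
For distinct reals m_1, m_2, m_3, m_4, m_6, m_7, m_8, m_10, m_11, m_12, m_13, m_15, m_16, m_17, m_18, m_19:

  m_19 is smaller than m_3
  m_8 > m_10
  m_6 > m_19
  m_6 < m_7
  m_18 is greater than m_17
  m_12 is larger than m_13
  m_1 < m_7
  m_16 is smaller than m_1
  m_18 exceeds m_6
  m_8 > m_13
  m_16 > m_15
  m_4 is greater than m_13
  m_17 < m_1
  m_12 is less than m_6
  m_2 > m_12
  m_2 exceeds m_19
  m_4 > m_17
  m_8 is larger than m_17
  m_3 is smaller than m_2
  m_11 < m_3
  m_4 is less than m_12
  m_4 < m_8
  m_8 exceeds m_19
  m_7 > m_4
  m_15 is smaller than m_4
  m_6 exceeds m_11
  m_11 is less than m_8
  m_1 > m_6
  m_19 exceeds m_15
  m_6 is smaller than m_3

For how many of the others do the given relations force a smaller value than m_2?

9

From m_2 the given relations immediately reach m_19, m_12, m_3.
From those, m_15, m_11, m_13, m_4, m_6 — 8 in total.
From those, m_17 — 9 in total.
No other element is forced below m_2 by the given relations, so the count is 9.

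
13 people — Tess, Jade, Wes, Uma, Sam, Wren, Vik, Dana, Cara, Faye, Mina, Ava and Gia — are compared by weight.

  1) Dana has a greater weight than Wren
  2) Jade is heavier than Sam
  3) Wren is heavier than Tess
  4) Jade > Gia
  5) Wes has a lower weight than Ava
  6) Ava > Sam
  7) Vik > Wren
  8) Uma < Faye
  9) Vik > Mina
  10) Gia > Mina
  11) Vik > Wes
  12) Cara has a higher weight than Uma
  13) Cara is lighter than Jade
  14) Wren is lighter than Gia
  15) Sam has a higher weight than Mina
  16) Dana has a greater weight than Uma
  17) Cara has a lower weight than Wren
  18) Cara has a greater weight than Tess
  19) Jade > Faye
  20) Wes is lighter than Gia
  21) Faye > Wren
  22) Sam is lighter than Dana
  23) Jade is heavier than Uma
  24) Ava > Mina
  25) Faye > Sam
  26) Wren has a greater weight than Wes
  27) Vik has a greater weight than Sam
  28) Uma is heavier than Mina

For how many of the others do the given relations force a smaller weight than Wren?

5

Directly below Wren: Wes, Tess, Cara.
One step further: Uma (4 so far).
One step further: Mina (5 so far).
Nothing else is reachable below Wren; 5 in all.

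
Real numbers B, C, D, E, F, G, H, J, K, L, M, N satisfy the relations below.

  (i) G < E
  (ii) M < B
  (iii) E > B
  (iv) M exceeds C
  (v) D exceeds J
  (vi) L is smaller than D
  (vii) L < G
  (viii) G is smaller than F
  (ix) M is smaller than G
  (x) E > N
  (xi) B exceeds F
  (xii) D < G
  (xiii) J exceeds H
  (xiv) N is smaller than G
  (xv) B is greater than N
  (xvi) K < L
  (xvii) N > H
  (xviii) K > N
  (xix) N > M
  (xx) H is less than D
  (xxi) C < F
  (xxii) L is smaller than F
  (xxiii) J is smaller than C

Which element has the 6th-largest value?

L

Piecing the relations together gives one ordering: H < J < C < M < N < K < L < D < G < F < B < E.
The 6th largest is L.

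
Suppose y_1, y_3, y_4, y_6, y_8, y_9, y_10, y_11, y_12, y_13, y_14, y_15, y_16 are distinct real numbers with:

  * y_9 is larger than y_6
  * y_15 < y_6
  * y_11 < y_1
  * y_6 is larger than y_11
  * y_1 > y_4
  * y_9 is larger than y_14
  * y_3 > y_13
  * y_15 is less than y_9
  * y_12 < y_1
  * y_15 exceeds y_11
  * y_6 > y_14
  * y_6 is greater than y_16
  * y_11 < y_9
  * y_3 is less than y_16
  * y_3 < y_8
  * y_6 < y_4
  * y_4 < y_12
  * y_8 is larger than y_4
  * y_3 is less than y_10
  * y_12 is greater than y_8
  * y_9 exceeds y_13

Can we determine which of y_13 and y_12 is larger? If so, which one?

y_12

The relevant relations are y_13 < y_3; y_3 < y_16; y_16 < y_6; y_6 < y_4; y_4 < y_8; y_8 < y_12.
Together: y_13 < y_3 < y_16 < y_6 < y_4 < y_8 < y_12.
So y_12 is larger.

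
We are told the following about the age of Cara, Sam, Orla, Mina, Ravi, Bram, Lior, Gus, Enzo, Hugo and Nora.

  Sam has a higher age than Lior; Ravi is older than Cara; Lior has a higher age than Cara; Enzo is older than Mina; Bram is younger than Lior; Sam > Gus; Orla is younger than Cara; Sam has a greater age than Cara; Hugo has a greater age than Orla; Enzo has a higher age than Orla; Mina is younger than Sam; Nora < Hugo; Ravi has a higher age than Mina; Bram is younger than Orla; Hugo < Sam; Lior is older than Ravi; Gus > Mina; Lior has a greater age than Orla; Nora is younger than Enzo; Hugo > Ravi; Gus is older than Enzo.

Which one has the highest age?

Sam

Chaining downward from Sam: directly below it, Mina, Cara, Hugo, Gus, Lior; then Bram, Nora, Orla, Ravi, Enzo.
That covers every other element, and nothing is given above Sam, so Sam is the highest age.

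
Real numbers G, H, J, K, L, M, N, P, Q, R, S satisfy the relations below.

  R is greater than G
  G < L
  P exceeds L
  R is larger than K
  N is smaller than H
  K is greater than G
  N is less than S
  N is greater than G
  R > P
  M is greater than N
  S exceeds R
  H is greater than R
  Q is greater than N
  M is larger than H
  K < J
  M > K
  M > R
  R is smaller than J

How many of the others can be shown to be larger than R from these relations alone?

From R the given relations immediately reach S, H, J, M.
Nothing else is reachable above R; 4 in all.

4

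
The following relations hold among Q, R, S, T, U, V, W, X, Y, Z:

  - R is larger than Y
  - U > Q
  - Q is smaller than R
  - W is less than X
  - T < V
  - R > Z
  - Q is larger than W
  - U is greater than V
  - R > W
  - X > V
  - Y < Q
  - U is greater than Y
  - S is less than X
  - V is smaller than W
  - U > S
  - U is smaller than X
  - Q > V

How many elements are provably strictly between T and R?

3

Chaining upward from T reaches: V, W, Q, U, X.
Chaining downward from R reaches: Y, V, W, Q, Z.
Strictly between T and R are those in both lists: V, W, Q — 3 elements.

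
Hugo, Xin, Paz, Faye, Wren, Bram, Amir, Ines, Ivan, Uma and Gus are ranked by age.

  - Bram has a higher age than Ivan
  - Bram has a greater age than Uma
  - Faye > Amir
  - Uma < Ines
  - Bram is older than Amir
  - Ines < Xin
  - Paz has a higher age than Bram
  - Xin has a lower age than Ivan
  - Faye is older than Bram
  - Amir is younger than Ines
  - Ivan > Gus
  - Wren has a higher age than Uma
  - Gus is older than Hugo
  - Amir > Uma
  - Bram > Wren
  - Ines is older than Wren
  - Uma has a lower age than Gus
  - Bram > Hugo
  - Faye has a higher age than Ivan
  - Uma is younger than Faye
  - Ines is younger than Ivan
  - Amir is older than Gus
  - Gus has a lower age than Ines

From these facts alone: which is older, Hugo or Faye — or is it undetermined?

Hugo < Gus and Gus < Amir give Hugo < Amir.
With Amir < Ines: Hugo < Gus < Amir < Ines.
With Ines < Xin: Hugo < Gus < Amir < Ines < Xin.
With Xin < Ivan: Hugo < Gus < Amir < Ines < Xin < Ivan.
With Ivan < Bram: Hugo < Gus < Amir < Ines < Xin < Ivan < Bram.
Then Bram < Faye extends the chain to Faye.
So Faye is older.

Faye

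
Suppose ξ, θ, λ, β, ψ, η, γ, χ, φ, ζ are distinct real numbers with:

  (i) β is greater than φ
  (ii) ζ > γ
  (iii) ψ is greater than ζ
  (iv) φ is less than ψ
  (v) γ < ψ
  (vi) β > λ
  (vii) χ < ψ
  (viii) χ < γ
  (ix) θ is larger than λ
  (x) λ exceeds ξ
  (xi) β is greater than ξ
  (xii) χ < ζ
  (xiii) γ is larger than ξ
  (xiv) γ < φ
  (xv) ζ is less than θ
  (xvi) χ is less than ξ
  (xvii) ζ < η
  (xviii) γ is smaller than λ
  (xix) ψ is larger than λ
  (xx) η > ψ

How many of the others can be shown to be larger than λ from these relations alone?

4

Directly above λ: β, ψ, θ.
One step further: η (4 so far).
Nothing else is reachable above λ; 4 in all.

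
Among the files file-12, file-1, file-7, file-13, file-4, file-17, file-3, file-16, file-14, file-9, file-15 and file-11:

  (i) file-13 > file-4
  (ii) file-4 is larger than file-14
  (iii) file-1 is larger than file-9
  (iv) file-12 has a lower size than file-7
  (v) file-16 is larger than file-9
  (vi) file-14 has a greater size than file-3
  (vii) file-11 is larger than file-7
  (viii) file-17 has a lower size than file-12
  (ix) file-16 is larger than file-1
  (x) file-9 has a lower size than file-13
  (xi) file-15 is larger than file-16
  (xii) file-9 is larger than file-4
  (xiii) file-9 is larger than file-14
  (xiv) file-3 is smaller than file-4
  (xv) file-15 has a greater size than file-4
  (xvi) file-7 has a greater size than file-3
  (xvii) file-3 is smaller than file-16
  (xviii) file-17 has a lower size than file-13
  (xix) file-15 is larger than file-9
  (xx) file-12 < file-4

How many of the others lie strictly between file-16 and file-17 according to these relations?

Chaining upward from file-17 reaches: file-12, file-4, file-9, file-1, file-13, file-7, file-11, file-15.
Chaining downward from file-16 reaches: file-3, file-12, file-14, file-4, file-9, file-1.
Strictly between file-17 and file-16 are those in both lists: file-12, file-4, file-9, file-1 — 4 elements.

4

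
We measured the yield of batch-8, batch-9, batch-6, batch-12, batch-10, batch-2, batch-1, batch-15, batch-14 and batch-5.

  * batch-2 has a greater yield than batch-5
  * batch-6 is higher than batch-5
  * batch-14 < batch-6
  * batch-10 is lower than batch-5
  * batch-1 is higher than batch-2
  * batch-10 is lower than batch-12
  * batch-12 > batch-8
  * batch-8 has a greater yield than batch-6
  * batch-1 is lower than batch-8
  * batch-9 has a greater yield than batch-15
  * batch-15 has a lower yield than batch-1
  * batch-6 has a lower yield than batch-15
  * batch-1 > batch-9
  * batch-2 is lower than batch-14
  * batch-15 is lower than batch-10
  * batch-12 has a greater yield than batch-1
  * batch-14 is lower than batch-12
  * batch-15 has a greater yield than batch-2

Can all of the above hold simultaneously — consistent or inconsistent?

inconsistent

Chaining the given relations yields batch-10 < batch-5 < batch-2 < batch-14 < batch-6 < batch-15, so batch-10 < batch-15. But one relation states batch-15 < batch-10. These cannot both hold.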